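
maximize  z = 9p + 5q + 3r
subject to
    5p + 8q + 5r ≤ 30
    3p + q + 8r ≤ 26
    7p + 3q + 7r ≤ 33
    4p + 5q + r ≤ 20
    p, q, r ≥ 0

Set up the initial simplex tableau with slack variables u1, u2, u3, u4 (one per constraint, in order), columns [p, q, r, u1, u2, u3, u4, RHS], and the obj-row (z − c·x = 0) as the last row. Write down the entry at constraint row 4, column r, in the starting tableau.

Constraint 4 has coefficient 1 on r.

1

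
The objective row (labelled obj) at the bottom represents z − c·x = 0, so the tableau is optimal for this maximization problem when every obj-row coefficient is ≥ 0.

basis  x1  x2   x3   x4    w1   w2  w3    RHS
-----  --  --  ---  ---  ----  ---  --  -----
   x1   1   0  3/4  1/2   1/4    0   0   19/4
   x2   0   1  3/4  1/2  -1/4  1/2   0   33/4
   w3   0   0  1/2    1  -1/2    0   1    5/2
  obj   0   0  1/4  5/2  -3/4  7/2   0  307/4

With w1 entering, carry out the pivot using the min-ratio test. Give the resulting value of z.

Ratio test on column w1 — row 1: (19/4)/(1/4) = 19; row 2: entry -1/4 ≤ 0; row 3: entry -1/2 ≤ 0. Minimum is 19 at row 1 (x1 leaves); pivot element 1/4.
Pivot on row 1; the obj-row RHS becomes 307/4 − (-3/4)·19 = 91.

91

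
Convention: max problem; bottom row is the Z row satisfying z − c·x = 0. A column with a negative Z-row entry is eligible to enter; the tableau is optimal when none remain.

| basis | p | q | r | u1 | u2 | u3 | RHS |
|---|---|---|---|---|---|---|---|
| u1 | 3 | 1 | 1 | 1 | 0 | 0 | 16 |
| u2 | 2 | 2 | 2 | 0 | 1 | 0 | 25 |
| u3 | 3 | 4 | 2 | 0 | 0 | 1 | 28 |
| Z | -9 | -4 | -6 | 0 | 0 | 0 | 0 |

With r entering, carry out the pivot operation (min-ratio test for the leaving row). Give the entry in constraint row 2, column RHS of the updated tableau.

Ratio test on column r — row 1: 16/1 = 16; row 2: 25/2 = 25/2; row 3: 28/2 = 14. Minimum is 25/2 at row 2 (u2 leaves); pivot element 2.
Divide row 2 by 2; eliminate column r from the other rows.
In the new row 2, the RHS entry is the old entry divided by the pivot: 25/2 = 25/2.

25/2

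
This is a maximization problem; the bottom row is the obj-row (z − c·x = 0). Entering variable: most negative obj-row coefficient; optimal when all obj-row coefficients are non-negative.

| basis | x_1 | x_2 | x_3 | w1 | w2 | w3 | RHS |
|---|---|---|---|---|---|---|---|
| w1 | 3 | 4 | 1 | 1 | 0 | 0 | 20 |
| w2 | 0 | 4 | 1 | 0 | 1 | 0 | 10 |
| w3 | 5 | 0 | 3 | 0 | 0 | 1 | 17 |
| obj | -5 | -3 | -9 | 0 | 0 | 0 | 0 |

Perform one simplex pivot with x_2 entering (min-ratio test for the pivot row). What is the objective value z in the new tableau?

15/2

Ratio test on column x_2 — row 1: 20/4 = 5; row 2: 10/4 = 5/2; row 3: entry 0 ≤ 0. Minimum is 5/2 at row 2 (w2 leaves); pivot element 4.
Pivot on row 2; the obj-row RHS becomes 0 − (-3)·(5/2) = 15/2.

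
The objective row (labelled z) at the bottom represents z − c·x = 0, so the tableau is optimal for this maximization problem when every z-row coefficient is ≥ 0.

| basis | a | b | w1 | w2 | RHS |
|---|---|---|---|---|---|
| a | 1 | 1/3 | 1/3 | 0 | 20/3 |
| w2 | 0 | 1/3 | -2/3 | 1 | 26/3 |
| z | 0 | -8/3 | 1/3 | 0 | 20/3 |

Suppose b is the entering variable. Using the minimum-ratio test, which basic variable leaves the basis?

a

Column b entries and ratios — a: (20/3)/(1/3) = 20; w2: (26/3)/(1/3) = 26.
Smallest ratio is 20 in the row of a, so a leaves.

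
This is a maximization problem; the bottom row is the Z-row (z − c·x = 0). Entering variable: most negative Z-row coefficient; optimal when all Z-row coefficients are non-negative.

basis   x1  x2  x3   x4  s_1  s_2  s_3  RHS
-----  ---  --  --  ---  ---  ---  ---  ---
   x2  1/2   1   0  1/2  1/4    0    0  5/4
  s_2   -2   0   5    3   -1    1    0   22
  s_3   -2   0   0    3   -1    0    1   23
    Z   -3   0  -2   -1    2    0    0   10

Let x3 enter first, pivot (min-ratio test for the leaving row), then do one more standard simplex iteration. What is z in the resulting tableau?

283/10

Ratio test on column x3 — row 1: entry 0 ≤ 0; row 2: 22/5 = 22/5; row 3: entry 0 ≤ 0. Minimum is 22/5 at row 2 (s_2 leaves); pivot element 5.
Pivot on row 2; the Z-row RHS becomes 10 − (-2)·(22/5) = 94/5.
Next entering variable (most negative Z-row entry -19/5): x1.
Ratio test on column x1 — row 1: (5/4)/(1/2) = 5/2; row 2: entry -2/5 ≤ 0; row 3: entry -2 ≤ 0. Minimum is 5/2 at row 1 (x2 leaves); pivot element 1/2.
After the second pivot the Z-row RHS is 94/5 − (-19/5)·(5/2) = 283/10.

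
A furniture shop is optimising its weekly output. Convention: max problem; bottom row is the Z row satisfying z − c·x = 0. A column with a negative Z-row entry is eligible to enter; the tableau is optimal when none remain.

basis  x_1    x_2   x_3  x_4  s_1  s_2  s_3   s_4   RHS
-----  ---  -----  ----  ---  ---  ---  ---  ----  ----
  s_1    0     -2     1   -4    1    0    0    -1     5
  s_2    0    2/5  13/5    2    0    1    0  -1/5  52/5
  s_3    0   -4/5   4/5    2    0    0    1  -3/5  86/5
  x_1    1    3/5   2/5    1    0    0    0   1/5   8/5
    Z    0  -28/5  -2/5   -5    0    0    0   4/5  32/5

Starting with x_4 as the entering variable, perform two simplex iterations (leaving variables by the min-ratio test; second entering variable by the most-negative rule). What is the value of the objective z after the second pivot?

Ratio test on column x_4 — row 1: entry -4 ≤ 0; row 2: (52/5)/2 = 26/5; row 3: (86/5)/2 = 43/5; row 4: (8/5)/1 = 8/5. Minimum is 8/5 at row 4 (x_1 leaves); pivot element 1.
Pivot on row 4; the Z-row RHS becomes 32/5 − (-5)·(8/5) = 72/5.
Next entering variable (most negative Z-row entry -13/5): x_2.
Ratio test on column x_2 — row 1: (57/5)/(2/5) = 57/2; row 2: entry -4/5 ≤ 0; row 3: entry -2 ≤ 0; row 4: (8/5)/(3/5) = 8/3. Minimum is 8/3 at row 4 (x_4 leaves); pivot element 3/5.
After the second pivot the Z-row RHS is 72/5 − (-13/5)·(8/3) = 64/3.

64/3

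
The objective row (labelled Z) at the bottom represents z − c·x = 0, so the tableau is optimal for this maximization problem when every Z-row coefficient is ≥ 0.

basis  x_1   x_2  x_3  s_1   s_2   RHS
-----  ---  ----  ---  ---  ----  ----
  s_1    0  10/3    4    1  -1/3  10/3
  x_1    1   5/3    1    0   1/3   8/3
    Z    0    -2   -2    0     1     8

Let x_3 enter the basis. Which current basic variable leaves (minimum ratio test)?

Column x_3 entries and ratios — s_1: (10/3)/4 = 5/6; x_1: (8/3)/1 = 8/3.
Smallest ratio is 5/6 in the row of s_1, so s_1 leaves.

s_1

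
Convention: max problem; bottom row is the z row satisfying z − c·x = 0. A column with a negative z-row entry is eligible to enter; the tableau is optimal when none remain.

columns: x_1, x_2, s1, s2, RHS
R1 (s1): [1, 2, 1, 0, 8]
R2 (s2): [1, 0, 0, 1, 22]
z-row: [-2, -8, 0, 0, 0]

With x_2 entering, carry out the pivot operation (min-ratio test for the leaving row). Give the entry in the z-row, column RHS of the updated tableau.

32

Ratio test on column x_2 — row 1: 8/2 = 4; row 2: entry 0 ≤ 0. Minimum is 4 at row 1 (s1 leaves); pivot element 2.
Divide row 1 by 2; eliminate column x_2 from the other rows.
z-row update in column RHS: 0 − (-8)·4 = 32.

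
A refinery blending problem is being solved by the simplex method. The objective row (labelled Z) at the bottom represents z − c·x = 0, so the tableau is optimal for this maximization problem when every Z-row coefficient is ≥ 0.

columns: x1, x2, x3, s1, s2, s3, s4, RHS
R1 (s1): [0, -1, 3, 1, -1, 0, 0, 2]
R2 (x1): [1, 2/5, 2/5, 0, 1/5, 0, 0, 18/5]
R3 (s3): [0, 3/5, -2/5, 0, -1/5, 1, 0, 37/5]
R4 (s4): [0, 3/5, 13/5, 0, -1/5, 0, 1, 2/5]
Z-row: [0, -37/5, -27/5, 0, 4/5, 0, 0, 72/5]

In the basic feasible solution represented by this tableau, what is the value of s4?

s4 is basic (row 4); its value is the RHS of that row, 2/5.

2/5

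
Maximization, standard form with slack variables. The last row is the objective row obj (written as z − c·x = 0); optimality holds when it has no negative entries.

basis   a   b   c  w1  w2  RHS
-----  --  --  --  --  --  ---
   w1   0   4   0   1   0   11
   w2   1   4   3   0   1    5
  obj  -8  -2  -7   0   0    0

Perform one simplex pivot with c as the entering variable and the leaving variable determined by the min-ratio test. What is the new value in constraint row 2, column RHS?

Ratio test on column c — row 1: entry 0 ≤ 0; row 2: 5/3 = 5/3. Minimum is 5/3 at row 2 (w2 leaves); pivot element 3.
Divide row 2 by 3; eliminate column c from the other rows.
In the new row 2, the RHS entry is the old entry divided by the pivot: 5/3 = 5/3.

5/3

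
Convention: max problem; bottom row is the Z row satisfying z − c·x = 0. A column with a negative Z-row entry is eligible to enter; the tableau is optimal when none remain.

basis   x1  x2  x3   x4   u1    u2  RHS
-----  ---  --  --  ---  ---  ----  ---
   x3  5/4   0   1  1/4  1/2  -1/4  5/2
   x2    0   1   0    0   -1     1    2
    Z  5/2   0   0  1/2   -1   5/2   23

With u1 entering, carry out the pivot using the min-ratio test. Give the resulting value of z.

Ratio test on column u1 — row 1: (5/2)/(1/2) = 5; row 2: entry -1 ≤ 0. Minimum is 5 at row 1 (x3 leaves); pivot element 1/2.
Pivot on row 1; the Z-row RHS becomes 23 − (-1)·5 = 28.

28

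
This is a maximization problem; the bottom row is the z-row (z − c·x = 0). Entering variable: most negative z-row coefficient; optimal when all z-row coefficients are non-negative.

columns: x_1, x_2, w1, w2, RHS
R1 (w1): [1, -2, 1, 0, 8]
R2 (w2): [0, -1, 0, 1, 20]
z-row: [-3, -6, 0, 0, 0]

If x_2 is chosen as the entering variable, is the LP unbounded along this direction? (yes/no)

yes

Every constraint-row entry in column x_2 is ≤ 0, so increasing x_2 is unbounded.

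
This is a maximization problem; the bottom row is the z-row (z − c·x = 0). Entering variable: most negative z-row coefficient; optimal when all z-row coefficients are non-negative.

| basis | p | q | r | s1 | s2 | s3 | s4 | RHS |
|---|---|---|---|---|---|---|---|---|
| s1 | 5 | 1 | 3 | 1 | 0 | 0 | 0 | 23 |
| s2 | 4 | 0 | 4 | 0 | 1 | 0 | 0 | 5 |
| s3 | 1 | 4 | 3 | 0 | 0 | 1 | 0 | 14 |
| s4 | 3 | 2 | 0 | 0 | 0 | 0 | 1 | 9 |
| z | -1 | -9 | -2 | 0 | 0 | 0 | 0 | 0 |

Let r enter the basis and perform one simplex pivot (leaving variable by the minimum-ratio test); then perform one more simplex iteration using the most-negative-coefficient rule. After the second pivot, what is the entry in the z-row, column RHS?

Ratio test on column r — row 1: 23/3 = 23/3; row 2: 5/4 = 5/4; row 3: 14/3 = 14/3; row 4: entry 0 ≤ 0. Minimum is 5/4 at row 2 (s2 leaves); pivot element 4.
Divide row 2 by 4; eliminate column r from the other rows.
Second iteration: most negative z-row entry is -9 in column q, so q enters.
Ratio test on column q — row 1: (77/4)/1 = 77/4; row 2: entry 0 ≤ 0; row 3: (41/4)/4 = 41/16; row 4: 9/2 = 9/2. Minimum is 41/16 at row 3 (s3 leaves); pivot element 4.
Divide row 3 by 4; eliminate column q from the other rows.
After both pivots, the entry at the z-row, column RHS is 409/16.

409/16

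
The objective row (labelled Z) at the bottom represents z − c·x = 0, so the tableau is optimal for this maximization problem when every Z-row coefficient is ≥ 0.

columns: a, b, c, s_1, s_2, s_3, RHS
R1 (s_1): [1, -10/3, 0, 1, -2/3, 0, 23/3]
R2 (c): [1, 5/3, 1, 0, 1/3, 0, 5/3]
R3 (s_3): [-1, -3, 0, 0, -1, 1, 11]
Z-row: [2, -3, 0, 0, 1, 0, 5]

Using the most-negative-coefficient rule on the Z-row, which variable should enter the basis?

Negative Z-row entries: b: -3.
The most negative is -3 in column b, so b enters.

b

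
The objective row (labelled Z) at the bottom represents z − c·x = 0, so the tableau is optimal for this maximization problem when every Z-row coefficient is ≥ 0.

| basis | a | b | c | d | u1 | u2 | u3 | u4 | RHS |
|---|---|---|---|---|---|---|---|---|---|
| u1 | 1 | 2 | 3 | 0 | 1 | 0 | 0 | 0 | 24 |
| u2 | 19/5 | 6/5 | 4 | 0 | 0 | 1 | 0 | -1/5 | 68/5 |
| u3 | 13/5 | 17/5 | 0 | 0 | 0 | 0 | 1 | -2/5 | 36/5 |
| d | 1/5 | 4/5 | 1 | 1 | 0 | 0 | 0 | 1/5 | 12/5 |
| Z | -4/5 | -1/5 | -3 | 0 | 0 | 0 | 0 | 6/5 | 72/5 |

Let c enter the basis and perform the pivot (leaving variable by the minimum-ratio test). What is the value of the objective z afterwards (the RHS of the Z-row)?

Ratio test on column c — row 1: 24/3 = 8; row 2: (68/5)/4 = 17/5; row 3: entry 0 ≤ 0; row 4: (12/5)/1 = 12/5. Minimum is 12/5 at row 4 (d leaves); pivot element 1.
Pivot on row 4; the Z-row RHS becomes 72/5 − (-3)·(12/5) = 108/5.

108/5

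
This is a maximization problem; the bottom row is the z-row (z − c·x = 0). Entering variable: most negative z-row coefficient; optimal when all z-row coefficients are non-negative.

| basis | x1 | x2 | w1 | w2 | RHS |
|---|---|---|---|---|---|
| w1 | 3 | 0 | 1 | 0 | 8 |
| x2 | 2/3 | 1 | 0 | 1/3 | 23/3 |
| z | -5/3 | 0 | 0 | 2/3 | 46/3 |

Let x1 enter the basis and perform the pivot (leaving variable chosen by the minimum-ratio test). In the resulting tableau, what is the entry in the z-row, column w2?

2/3

Ratio test on column x1 — row 1: 8/3 = 8/3; row 2: (23/3)/(2/3) = 23/2. Minimum is 8/3 at row 1 (w1 leaves); pivot element 3.
Divide row 1 by 3; eliminate column x1 from the other rows.
z-row update in column w2: 2/3 − (-5/3)·0 = 2/3.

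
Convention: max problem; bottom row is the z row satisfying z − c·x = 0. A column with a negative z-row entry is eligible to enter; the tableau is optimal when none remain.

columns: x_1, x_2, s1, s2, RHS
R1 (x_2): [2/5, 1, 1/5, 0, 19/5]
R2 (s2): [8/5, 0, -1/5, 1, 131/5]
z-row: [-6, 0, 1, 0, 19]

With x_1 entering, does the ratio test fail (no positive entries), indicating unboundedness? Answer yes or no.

Column x_1 has positive entries in row(s) 1, 2, so the ratio test bounds it — not unbounded.

no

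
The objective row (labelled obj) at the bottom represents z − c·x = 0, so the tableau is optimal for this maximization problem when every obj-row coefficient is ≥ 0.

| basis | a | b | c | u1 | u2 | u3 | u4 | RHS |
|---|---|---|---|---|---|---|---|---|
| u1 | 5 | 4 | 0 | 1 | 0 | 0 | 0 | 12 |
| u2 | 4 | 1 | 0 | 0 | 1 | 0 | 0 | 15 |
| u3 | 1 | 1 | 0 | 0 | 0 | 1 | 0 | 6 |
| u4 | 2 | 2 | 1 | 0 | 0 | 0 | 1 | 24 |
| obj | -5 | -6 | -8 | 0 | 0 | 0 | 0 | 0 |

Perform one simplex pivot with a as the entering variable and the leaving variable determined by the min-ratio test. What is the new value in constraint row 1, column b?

Ratio test on column a — row 1: 12/5 = 12/5; row 2: 15/4 = 15/4; row 3: 6/1 = 6; row 4: 24/2 = 12. Minimum is 12/5 at row 1 (u1 leaves); pivot element 5.
Divide row 1 by 5; eliminate column a from the other rows.
In the new row 1, the b entry is the old entry divided by the pivot: 4/5 = 4/5.

4/5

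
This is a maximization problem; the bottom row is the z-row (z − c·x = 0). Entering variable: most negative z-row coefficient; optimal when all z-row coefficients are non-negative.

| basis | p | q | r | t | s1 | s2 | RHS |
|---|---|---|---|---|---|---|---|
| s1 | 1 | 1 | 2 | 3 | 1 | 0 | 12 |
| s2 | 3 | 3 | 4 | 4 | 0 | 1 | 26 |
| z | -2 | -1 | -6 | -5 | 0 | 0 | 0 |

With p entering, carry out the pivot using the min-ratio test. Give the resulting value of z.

52/3

Ratio test on column p — row 1: 12/1 = 12; row 2: 26/3 = 26/3. Minimum is 26/3 at row 2 (s2 leaves); pivot element 3.
Pivot on row 2; the z-row RHS becomes 0 − (-2)·(26/3) = 52/3.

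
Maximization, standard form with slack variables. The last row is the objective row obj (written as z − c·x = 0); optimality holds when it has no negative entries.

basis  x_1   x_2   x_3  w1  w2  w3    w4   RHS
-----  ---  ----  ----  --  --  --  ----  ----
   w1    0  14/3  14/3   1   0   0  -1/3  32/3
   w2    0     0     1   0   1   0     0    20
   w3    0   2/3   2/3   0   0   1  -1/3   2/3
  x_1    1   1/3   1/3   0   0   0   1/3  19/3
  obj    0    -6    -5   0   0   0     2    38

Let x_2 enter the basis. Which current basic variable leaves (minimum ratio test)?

Column x_2 entries and ratios — w1: (32/3)/(14/3) = 16/7; w2: 0 ≤ 0, skip; w3: (2/3)/(2/3) = 1; x_1: (19/3)/(1/3) = 19.
Smallest ratio is 1 in the row of w3, so w3 leaves.

w3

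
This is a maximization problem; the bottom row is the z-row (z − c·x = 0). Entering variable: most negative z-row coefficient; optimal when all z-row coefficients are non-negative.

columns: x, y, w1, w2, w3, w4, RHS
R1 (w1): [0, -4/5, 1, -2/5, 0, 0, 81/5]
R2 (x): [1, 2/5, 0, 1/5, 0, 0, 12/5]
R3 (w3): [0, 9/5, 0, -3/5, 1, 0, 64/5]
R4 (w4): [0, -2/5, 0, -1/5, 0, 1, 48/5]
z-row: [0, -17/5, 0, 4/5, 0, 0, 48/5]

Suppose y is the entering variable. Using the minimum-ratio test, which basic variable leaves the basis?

Column y entries and ratios — w1: -4/5 ≤ 0, skip; x: (12/5)/(2/5) = 6; w3: (64/5)/(9/5) = 64/9; w4: -2/5 ≤ 0, skip.
Smallest ratio is 6 in the row of x, so x leaves.

x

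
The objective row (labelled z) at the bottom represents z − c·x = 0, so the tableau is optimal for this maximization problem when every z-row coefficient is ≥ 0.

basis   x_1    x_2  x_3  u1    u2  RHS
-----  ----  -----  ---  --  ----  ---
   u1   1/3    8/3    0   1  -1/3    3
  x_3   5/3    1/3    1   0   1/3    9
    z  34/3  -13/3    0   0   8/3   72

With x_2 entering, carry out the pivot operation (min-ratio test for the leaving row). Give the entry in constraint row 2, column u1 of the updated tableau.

Ratio test on column x_2 — row 1: 3/(8/3) = 9/8; row 2: 9/(1/3) = 27. Minimum is 9/8 at row 1 (u1 leaves); pivot element 8/3.
Divide row 1 by 8/3; eliminate column x_2 from the other rows.
Row 2 update in column u1: 0 − (1/3)·(3/8) = -1/8.

-1/8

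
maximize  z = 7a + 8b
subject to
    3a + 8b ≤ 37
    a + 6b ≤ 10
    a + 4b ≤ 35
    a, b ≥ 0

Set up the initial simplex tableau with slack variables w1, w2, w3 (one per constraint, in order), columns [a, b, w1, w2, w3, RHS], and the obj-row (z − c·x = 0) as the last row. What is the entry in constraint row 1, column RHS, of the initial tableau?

37

The RHS of constraint 1 is b_1 = 37.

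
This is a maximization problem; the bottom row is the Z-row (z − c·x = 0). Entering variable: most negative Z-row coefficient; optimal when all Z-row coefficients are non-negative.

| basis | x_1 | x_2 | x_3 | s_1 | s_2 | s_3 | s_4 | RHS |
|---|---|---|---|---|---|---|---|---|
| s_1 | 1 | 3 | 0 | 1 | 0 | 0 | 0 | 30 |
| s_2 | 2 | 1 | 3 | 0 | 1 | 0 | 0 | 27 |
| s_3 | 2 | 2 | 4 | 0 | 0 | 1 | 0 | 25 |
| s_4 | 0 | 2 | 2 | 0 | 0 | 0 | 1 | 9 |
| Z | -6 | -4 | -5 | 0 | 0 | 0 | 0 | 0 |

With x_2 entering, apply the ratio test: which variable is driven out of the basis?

s_4

Column x_2 entries and ratios — s_1: 30/3 = 10; s_2: 27/1 = 27; s_3: 25/2 = 25/2; s_4: 9/2 = 9/2.
Smallest ratio is 9/2 in the row of s_4, so s_4 leaves.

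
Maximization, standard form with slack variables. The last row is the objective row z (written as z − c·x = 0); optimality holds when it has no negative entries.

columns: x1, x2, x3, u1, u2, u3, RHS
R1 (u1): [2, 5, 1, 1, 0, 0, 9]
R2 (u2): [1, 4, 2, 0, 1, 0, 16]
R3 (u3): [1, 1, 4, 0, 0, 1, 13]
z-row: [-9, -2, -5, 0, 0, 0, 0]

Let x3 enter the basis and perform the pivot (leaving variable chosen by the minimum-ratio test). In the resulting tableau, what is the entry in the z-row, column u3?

Ratio test on column x3 — row 1: 9/1 = 9; row 2: 16/2 = 8; row 3: 13/4 = 13/4. Minimum is 13/4 at row 3 (u3 leaves); pivot element 4.
Divide row 3 by 4; eliminate column x3 from the other rows.
z-row update in column u3: 0 − (-5)·(1/4) = 5/4.

5/4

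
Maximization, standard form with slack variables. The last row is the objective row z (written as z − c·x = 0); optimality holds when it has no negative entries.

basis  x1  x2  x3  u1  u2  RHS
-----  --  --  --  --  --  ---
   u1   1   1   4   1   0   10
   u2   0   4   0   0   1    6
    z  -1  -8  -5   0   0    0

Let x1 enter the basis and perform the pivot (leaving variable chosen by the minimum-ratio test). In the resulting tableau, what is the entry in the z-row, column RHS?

10

Ratio test on column x1 — row 1: 10/1 = 10; row 2: entry 0 ≤ 0. Minimum is 10 at row 1 (u1 leaves); pivot element 1.
Divide row 1 by 1; eliminate column x1 from the other rows.
z-row update in column RHS: 0 − (-1)·10 = 10.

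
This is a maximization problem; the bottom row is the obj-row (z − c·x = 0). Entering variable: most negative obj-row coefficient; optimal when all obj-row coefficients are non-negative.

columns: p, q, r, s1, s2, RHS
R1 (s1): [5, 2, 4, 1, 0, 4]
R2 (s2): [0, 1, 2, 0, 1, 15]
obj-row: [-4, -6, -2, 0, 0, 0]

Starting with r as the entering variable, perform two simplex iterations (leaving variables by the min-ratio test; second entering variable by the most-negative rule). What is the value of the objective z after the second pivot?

12

Ratio test on column r — row 1: 4/4 = 1; row 2: 15/2 = 15/2. Minimum is 1 at row 1 (s1 leaves); pivot element 4.
Pivot on row 1; the obj-row RHS becomes 0 − (-2)·1 = 2.
Next entering variable (most negative obj-row entry -5): q.
Ratio test on column q — row 1: 1/(1/2) = 2; row 2: entry 0 ≤ 0. Minimum is 2 at row 1 (r leaves); pivot element 1/2.
After the second pivot the obj-row RHS is 2 − (-5)·2 = 12.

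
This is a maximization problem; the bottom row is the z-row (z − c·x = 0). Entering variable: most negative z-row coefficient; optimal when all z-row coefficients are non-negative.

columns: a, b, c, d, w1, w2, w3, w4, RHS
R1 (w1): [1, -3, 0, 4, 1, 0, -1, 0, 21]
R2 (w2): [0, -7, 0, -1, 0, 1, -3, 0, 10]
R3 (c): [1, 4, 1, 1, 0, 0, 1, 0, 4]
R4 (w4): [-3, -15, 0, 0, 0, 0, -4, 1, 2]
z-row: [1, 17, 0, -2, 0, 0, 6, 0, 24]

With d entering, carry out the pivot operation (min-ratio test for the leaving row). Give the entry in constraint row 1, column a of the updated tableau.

-3

Ratio test on column d — row 1: 21/4 = 21/4; row 2: entry -1 ≤ 0; row 3: 4/1 = 4; row 4: entry 0 ≤ 0. Minimum is 4 at row 3 (c leaves); pivot element 1.
Divide row 3 by 1; eliminate column d from the other rows.
Row 1 update in column a: 1 − 4·1 = -3.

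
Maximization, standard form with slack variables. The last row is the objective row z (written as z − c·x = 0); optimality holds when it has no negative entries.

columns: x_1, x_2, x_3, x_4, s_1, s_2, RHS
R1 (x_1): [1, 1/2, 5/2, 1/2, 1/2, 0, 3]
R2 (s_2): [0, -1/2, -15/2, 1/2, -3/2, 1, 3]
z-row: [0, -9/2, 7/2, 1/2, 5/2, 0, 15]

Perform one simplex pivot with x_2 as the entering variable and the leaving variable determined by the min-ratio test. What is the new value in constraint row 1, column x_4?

1

Ratio test on column x_2 — row 1: 3/(1/2) = 6; row 2: entry -1/2 ≤ 0. Minimum is 6 at row 1 (x_1 leaves); pivot element 1/2.
Divide row 1 by 1/2; eliminate column x_2 from the other rows.
In the new row 1, the x_4 entry is the old entry divided by the pivot: (1/2)/(1/2) = 1.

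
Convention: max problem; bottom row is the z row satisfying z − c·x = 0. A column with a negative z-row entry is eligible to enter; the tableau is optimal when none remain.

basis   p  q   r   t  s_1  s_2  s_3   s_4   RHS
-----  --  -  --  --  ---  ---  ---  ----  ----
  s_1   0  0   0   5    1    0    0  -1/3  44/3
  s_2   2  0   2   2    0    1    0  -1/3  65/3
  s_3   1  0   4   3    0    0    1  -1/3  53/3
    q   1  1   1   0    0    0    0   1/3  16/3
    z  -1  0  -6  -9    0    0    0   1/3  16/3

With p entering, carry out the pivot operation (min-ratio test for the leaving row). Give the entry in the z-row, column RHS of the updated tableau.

32/3

Ratio test on column p — row 1: entry 0 ≤ 0; row 2: (65/3)/2 = 65/6; row 3: (53/3)/1 = 53/3; row 4: (16/3)/1 = 16/3. Minimum is 16/3 at row 4 (q leaves); pivot element 1.
Divide row 4 by 1; eliminate column p from the other rows.
z-row update in column RHS: 16/3 − (-1)·(16/3) = 32/3.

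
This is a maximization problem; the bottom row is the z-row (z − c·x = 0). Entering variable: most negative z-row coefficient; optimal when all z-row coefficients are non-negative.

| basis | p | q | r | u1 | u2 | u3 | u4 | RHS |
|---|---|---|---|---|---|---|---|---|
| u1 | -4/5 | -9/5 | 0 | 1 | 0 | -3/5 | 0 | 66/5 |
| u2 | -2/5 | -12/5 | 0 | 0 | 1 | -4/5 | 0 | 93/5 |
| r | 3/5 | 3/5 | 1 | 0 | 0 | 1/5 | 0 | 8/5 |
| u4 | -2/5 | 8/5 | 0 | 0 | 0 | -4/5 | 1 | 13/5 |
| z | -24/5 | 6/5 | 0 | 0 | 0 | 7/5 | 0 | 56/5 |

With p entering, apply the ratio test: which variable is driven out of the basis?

r

Column p entries and ratios — u1: -4/5 ≤ 0, skip; u2: -2/5 ≤ 0, skip; r: (8/5)/(3/5) = 8/3; u4: -2/5 ≤ 0, skip.
Smallest ratio is 8/3 in the row of r, so r leaves.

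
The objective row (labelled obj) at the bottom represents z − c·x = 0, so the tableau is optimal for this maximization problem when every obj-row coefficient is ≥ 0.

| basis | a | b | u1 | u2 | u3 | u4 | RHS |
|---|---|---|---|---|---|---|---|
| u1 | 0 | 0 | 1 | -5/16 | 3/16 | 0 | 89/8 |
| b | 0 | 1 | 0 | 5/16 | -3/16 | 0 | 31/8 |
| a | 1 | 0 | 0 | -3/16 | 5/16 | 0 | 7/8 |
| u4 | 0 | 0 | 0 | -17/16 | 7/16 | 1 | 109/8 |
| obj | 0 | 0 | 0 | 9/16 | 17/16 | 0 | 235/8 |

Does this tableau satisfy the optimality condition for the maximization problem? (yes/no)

Every obj-row coefficient is ≥ 0, so the tableau is optimal.

yes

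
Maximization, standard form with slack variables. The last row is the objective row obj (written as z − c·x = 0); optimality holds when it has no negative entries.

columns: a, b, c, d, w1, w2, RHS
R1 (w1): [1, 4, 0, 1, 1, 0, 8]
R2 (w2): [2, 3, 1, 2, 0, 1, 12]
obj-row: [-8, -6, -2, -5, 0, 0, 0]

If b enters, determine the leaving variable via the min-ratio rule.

Column b entries and ratios — w1: 8/4 = 2; w2: 12/3 = 4.
Smallest ratio is 2 in the row of w1, so w1 leaves.

w1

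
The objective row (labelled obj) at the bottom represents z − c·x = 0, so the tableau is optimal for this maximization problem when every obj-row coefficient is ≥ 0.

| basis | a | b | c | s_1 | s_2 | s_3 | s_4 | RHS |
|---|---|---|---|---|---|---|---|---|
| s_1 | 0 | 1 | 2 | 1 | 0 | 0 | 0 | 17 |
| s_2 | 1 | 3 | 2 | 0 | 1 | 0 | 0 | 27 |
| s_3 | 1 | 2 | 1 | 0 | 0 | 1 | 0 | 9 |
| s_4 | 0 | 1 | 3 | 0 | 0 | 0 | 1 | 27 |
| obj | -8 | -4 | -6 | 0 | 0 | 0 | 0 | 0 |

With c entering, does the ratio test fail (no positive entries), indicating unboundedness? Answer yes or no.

Column c has positive entries in row(s) 1, 2, 3, 4, so the ratio test bounds it — not unbounded.

no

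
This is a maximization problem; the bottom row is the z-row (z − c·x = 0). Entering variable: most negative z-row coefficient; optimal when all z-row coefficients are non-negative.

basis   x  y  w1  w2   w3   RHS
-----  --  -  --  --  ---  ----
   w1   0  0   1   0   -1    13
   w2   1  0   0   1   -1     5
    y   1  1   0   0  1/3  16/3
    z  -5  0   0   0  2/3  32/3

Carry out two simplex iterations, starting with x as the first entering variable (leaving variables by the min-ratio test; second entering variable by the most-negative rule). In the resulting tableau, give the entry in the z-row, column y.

13/4

Ratio test on column x — row 1: entry 0 ≤ 0; row 2: 5/1 = 5; row 3: (16/3)/1 = 16/3. Minimum is 5 at row 2 (w2 leaves); pivot element 1.
Divide row 2 by 1; eliminate column x from the other rows.
Second iteration: most negative z-row entry is -13/3 in column w3, so w3 enters.
Ratio test on column w3 — row 1: entry -1 ≤ 0; row 2: entry -1 ≤ 0; row 3: (1/3)/(4/3) = 1/4. Minimum is 1/4 at row 3 (y leaves); pivot element 4/3.
Divide row 3 by 4/3; eliminate column w3 from the other rows.
After both pivots, the entry at the z-row, column y is 13/4.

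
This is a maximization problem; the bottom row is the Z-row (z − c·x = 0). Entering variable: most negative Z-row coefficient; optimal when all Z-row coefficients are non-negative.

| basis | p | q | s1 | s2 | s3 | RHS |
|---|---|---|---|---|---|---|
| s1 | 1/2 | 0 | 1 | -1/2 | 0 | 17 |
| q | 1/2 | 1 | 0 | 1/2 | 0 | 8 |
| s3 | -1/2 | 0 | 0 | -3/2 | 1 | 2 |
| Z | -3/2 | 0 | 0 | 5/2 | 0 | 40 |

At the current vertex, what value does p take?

p is not in the basis, so in the current basic feasible solution p = 0.

0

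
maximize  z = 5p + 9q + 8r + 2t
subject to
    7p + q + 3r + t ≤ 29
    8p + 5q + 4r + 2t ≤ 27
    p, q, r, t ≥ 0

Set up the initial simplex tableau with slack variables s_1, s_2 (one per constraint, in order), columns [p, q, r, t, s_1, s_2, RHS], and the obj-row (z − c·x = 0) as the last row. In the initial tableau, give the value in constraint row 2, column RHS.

27

The RHS of constraint 2 is b_2 = 27.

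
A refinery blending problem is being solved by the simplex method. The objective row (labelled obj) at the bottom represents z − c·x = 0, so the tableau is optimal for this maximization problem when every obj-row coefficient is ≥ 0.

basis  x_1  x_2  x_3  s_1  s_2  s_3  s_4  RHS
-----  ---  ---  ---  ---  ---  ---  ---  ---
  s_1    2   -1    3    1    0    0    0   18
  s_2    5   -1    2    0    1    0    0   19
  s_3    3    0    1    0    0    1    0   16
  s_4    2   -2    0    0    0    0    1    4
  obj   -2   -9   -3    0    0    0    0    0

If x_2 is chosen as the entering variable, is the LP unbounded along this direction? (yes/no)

yes

Every constraint-row entry in column x_2 is ≤ 0, so increasing x_2 is unbounded.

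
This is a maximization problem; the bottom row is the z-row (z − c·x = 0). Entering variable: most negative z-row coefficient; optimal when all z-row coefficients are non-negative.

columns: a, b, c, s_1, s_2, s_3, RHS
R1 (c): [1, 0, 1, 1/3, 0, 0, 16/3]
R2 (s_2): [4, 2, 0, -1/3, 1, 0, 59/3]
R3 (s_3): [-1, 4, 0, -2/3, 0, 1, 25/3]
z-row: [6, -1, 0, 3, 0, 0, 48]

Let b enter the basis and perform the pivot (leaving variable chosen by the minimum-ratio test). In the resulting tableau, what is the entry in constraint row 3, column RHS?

25/12

Ratio test on column b — row 1: entry 0 ≤ 0; row 2: (59/3)/2 = 59/6; row 3: (25/3)/4 = 25/12. Minimum is 25/12 at row 3 (s_3 leaves); pivot element 4.
Divide row 3 by 4; eliminate column b from the other rows.
In the new row 3, the RHS entry is the old entry divided by the pivot: (25/3)/4 = 25/12.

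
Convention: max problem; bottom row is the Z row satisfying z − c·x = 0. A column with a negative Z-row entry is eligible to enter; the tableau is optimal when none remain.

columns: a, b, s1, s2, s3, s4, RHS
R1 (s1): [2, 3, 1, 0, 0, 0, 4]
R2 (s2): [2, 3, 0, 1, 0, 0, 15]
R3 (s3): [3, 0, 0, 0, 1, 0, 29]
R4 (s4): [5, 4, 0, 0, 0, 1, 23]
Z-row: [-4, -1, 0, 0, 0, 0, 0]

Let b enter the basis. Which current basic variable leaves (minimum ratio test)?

s1

Column b entries and ratios — s1: 4/3 = 4/3; s2: 15/3 = 5; s3: 0 ≤ 0, skip; s4: 23/4 = 23/4.
Smallest ratio is 4/3 in the row of s1, so s1 leaves.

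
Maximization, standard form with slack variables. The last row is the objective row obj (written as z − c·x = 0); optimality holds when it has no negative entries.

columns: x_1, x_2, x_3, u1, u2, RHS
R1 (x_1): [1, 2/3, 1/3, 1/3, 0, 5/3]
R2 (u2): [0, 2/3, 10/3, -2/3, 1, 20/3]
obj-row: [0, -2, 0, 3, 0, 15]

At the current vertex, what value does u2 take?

20/3

u2 is basic (row 2); its value is the RHS of that row, 20/3.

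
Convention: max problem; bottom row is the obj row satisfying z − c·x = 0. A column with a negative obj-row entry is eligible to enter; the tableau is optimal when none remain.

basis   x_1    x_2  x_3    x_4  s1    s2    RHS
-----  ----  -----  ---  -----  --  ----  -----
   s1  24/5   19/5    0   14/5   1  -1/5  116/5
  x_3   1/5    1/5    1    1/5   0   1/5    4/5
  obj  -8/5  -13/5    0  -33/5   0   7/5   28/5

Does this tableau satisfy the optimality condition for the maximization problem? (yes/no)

no

The obj-row has a negative entry -33/5 in column x_4, so it is not optimal.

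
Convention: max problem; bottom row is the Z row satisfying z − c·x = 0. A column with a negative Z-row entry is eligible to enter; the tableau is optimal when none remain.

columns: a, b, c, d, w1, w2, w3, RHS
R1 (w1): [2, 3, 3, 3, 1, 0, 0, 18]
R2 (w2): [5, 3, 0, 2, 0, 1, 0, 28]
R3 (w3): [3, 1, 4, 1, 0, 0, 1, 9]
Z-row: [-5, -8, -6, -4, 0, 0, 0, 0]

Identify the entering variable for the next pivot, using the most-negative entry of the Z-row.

Negative Z-row entries: a: -5, b: -8, c: -6, d: -4.
The most negative is -8 in column b, so b enters.

b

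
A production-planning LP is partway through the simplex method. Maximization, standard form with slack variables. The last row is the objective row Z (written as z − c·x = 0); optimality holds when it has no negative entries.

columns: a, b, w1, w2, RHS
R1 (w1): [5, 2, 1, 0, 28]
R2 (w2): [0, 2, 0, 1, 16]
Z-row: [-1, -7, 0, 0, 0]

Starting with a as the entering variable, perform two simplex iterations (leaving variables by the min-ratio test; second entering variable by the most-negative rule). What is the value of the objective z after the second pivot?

292/5

Ratio test on column a — row 1: 28/5 = 28/5; row 2: entry 0 ≤ 0. Minimum is 28/5 at row 1 (w1 leaves); pivot element 5.
Pivot on row 1; the Z-row RHS becomes 0 − (-1)·(28/5) = 28/5.
Next entering variable (most negative Z-row entry -33/5): b.
Ratio test on column b — row 1: (28/5)/(2/5) = 14; row 2: 16/2 = 8. Minimum is 8 at row 2 (w2 leaves); pivot element 2.
After the second pivot the Z-row RHS is 28/5 − (-33/5)·8 = 292/5.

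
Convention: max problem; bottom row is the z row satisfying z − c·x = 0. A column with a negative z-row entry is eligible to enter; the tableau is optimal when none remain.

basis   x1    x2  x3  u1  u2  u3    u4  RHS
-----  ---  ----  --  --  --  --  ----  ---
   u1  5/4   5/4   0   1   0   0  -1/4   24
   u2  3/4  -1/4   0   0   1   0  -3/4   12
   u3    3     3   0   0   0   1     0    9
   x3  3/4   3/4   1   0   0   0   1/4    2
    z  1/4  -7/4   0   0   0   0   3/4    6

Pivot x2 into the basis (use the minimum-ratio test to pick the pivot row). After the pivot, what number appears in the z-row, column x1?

2

Ratio test on column x2 — row 1: 24/(5/4) = 96/5; row 2: entry -1/4 ≤ 0; row 3: 9/3 = 3; row 4: 2/(3/4) = 8/3. Minimum is 8/3 at row 4 (x3 leaves); pivot element 3/4.
Divide row 4 by 3/4; eliminate column x2 from the other rows.
z-row update in column x1: 1/4 − (-7/4)·1 = 2.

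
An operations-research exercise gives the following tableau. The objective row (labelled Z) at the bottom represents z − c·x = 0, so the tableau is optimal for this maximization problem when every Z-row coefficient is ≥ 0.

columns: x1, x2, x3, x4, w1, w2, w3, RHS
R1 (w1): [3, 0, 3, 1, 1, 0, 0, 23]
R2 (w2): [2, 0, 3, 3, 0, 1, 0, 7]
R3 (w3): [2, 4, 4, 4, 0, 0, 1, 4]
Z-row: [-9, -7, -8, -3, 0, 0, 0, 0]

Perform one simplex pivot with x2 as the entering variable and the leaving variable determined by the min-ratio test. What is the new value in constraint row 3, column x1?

Ratio test on column x2 — row 1: entry 0 ≤ 0; row 2: entry 0 ≤ 0; row 3: 4/4 = 1. Minimum is 1 at row 3 (w3 leaves); pivot element 4.
Divide row 3 by 4; eliminate column x2 from the other rows.
In the new row 3, the x1 entry is the old entry divided by the pivot: 2/4 = 1/2.

1/2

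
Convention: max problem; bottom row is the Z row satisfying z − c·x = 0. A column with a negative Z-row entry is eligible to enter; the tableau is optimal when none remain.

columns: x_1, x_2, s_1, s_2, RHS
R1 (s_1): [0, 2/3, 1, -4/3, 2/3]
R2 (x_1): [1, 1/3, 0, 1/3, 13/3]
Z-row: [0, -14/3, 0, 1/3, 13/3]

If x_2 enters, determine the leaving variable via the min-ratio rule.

s_1

Column x_2 entries and ratios — s_1: (2/3)/(2/3) = 1; x_1: (13/3)/(1/3) = 13.
Smallest ratio is 1 in the row of s_1, so s_1 leaves.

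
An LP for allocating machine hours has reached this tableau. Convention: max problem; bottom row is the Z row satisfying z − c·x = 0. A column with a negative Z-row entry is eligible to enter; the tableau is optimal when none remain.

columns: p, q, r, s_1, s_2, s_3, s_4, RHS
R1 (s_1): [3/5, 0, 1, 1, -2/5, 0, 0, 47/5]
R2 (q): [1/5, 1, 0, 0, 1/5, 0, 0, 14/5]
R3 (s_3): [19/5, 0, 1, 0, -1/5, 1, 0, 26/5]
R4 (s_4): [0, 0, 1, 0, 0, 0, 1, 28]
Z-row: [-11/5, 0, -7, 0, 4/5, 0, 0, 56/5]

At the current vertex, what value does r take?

r is not in the basis, so in the current basic feasible solution r = 0.

0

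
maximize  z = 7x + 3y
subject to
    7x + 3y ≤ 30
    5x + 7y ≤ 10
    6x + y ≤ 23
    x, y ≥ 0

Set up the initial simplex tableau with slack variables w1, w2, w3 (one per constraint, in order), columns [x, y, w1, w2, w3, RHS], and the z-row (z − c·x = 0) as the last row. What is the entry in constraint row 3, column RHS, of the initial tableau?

23

The RHS of constraint 3 is b_3 = 23.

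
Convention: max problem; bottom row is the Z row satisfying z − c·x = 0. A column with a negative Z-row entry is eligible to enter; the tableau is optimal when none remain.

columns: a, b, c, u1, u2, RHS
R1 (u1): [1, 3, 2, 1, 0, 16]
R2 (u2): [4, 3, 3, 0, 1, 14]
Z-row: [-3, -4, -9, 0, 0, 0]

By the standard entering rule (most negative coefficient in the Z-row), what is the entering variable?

Negative Z-row entries: a: -3, b: -4, c: -9.
The most negative is -9 in column c, so c enters.

c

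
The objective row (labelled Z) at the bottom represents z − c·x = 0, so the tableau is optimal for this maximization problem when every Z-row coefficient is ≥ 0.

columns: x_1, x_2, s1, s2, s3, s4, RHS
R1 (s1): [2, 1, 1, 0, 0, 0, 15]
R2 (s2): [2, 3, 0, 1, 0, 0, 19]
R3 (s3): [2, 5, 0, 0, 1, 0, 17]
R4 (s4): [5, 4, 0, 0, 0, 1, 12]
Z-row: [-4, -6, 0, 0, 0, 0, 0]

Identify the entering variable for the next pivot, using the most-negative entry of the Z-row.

x_2

Negative Z-row entries: x_1: -4, x_2: -6.
The most negative is -6 in column x_2, so x_2 enters.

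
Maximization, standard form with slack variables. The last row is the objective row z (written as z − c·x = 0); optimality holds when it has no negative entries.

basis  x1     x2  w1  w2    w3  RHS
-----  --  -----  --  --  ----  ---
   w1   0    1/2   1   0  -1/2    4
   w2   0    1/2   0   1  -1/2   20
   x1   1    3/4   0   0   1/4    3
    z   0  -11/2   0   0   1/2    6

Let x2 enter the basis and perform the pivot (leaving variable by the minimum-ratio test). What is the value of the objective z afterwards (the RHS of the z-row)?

28

Ratio test on column x2 — row 1: 4/(1/2) = 8; row 2: 20/(1/2) = 40; row 3: 3/(3/4) = 4. Minimum is 4 at row 3 (x1 leaves); pivot element 3/4.
Pivot on row 3; the z-row RHS becomes 6 − (-11/2)·4 = 28.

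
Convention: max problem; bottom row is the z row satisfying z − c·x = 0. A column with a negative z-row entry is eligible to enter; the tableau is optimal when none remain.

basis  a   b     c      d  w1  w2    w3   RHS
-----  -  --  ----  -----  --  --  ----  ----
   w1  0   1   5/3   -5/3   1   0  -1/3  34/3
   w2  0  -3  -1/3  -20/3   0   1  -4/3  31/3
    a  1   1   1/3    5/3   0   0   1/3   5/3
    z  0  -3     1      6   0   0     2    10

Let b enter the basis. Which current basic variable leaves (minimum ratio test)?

a

Column b entries and ratios — w1: (34/3)/1 = 34/3; w2: -3 ≤ 0, skip; a: (5/3)/1 = 5/3.
Smallest ratio is 5/3 in the row of a, so a leaves.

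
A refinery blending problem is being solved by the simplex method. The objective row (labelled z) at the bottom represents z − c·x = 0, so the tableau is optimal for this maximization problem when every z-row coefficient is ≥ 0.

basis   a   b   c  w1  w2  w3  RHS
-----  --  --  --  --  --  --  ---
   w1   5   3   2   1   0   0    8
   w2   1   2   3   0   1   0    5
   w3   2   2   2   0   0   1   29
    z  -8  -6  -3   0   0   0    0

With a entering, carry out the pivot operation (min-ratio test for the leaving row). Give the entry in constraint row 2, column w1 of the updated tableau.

Ratio test on column a — row 1: 8/5 = 8/5; row 2: 5/1 = 5; row 3: 29/2 = 29/2. Minimum is 8/5 at row 1 (w1 leaves); pivot element 5.
Divide row 1 by 5; eliminate column a from the other rows.
Row 2 update in column w1: 0 − 1·(1/5) = -1/5.

-1/5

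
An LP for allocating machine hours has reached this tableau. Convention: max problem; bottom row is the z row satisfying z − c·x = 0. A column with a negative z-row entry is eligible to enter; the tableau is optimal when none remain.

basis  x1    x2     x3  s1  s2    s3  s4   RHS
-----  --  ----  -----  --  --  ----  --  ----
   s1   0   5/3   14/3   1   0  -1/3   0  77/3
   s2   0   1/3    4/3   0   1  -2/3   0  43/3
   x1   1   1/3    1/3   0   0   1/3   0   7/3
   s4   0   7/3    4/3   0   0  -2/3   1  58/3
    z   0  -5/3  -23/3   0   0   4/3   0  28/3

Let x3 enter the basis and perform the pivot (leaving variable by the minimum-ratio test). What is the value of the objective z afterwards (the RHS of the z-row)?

103/2

Ratio test on column x3 — row 1: (77/3)/(14/3) = 11/2; row 2: (43/3)/(4/3) = 43/4; row 3: (7/3)/(1/3) = 7; row 4: (58/3)/(4/3) = 29/2. Minimum is 11/2 at row 1 (s1 leaves); pivot element 14/3.
Pivot on row 1; the z-row RHS becomes 28/3 − (-23/3)·(11/2) = 103/2.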